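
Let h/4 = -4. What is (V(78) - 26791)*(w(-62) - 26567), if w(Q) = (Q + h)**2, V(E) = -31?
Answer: 549395026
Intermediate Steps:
h = -16 (h = 4*(-4) = -16)
w(Q) = (-16 + Q)**2 (w(Q) = (Q - 16)**2 = (-16 + Q)**2)
(V(78) - 26791)*(w(-62) - 26567) = (-31 - 26791)*((-16 - 62)**2 - 26567) = -26822*((-78)**2 - 26567) = -26822*(6084 - 26567) = -26822*(-20483) = 549395026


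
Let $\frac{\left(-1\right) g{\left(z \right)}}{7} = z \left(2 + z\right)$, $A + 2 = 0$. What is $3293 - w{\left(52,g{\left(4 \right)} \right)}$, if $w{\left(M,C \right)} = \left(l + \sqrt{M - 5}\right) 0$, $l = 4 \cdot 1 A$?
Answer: $3293$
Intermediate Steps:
$A = -2$ ($A = -2 + 0 = -2$)
$l = -8$ ($l = 4 \cdot 1 \left(-2\right) = 4 \left(-2\right) = -8$)
$g{\left(z \right)} = - 7 z \left(2 + z\right)$
$w{\left(M,C \right)} = 0$ ($w{\left(M,C \right)} = \left(-8 + \sqrt{M - 5}\right) 0 = \left(-8 + \sqrt{-5 + M}\right) 0 = 0$)
$3293 - w{\left(52,g{\left(4 \right)} \right)} = 3293 - 0 = 3293 + 0 = 3293$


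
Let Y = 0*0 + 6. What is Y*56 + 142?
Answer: 478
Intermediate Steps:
Y = 6 (Y = 0 + 6 = 6)
Y*56 + 142 = 6*56 + 142 = 336 + 142 = 478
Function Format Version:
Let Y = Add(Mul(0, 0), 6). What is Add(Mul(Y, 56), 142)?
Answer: 478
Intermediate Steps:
Y = 6 (Y = Add(0, 6) = 6)
Add(Mul(Y, 56), 142) = Add(Mul(6, 56), 142) = Add(336, 142) = 478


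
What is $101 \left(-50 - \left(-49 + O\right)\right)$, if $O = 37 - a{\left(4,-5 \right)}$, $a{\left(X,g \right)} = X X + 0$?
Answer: $-2222$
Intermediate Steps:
$a{\left(X,g \right)} = X^{2}$ ($a{\left(X,g \right)} = X^{2} + 0 = X^{2}$)
$O = 21$ ($O = 37 - 4^{2} = 37 - 16 = 21$)
$101 \left(-50 - \left(-49 + O\right)\right) = 101 \left(-50 + \left(49 - 21\right)\right) = 101 \left(-50 + 28\right) = 101 \left(-22\right) = -2222$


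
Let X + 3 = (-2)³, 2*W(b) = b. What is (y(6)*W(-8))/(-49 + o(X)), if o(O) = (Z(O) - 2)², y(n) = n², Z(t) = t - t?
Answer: 16/5 ≈ 3.2000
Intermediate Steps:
Z(t) = 0
W(b) = b/2
X = -11 (X = -3 + (-2)³ = -3 - 8 = -11)
o(O) = 4 (o(O) = (0 - 2)² = (-2)² = 4)
(y(6)*W(-8))/(-49 + o(X)) = (6²*((½)*(-8)))/(-49 + 4) = (36*(-4))/(-45) = -144*(-1/45) = 16/5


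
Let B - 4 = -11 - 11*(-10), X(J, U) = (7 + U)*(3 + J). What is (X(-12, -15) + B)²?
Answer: 30625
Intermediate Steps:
X(J, U) = (3 + J)*(7 + U)
B = 103 (B = 4 + (-11 - 11*(-10)) = 4 + (-11 + 110) = 4 + 99 = 103)
(X(-12, -15) + B)² = ((21 + 3*(-15) + 7*(-12) - 12*(-15)) + 103)² = ((21 - 45 - 84 + 180) + 103)² = (72 + 103)² = 175² = 30625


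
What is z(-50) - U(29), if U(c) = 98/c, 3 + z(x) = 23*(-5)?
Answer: -3520/29 ≈ -121.38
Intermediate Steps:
z(x) = -118 (z(x) = -3 + 23*(-5) = -3 - 115 = -118)
z(-50) - U(29) = -118 - 98/29 = -3520/29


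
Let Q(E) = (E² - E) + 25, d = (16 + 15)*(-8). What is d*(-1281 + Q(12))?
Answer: 278752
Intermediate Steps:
d = -248 (d = 31*(-8) = -248)
Q(E) = 25 + E² - E
d*(-1281 + Q(12)) = -248*(-1281 + (25 + 12² - 1*12)) = -248*(-1281 + (25 + 144 - 12)) = -248*(-1281 + 157) = -248*(-1124) = 278752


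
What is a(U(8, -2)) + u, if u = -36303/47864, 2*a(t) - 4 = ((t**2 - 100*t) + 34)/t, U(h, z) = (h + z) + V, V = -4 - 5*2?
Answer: -1313471/23932 ≈ -54.883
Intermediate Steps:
V = -14 (V = -4 - 10 = -14)
U(h, z) = -14 + h + z (U(h, z) = (h + z) - 14 = -14 + h + z)
a(t) = 2 + (34 + t**2 - 100*t)/(2*t) (a(t) = 2 + (((t**2 - 100*t) + 34)/t)/2 = 2 + ((34 + t**2 - 100*t)/t)/2 = 2 + (34 + t**2 - 100*t)/(2*t))
u = -36303/47864 (u = -36303*1/47864 = -36303/47864 ≈ -0.75846)
a(U(8, -2)) + u = (-48 + (-14 + 8 - 2)/2 + 17/(-14 + 8 - 2)) - 36303/47864 = (-48 + (1/2)*(-8) + 17/(-8)) - 36303/47864 = (-48 - 4 + 17*(-1/8)) - 36303/47864 = (-48 - 4 - 17/8) - 36303/47864 = -433/8 - 36303/47864 = -1313471/23932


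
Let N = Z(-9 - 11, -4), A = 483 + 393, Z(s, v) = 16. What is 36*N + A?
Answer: 1452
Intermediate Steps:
A = 876
N = 16
36*N + A = 36*16 + 876 = 576 + 876 = 1452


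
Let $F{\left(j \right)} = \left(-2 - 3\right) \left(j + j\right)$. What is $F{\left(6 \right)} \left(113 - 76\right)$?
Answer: $-2220$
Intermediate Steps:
$F{\left(j \right)} = - 10 j$ ($F{\left(j \right)} = - 5 \cdot 2 j = - 10 j$)
$F{\left(6 \right)} \left(113 - 76\right) = \left(-10\right) 6 \left(113 - 76\right) = \left(-60\right) 37 = -2220$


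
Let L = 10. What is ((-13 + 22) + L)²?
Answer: 361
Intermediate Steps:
((-13 + 22) + L)² = ((-13 + 22) + 10)² = (9 + 10)² = 19² = 361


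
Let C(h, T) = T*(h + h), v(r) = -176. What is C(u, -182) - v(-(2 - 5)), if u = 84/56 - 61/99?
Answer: -14426/99 ≈ -145.72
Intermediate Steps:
u = 175/198 (u = 84*(1/56) - 61*1/99 = 3/2 - 61/99 = 175/198 ≈ 0.88384)
C(h, T) = 2*T*h (C(h, T) = T*(2*h) = 2*T*h)
C(u, -182) - v(-(2 - 5)) = 2*(-182)*(175/198) - 1*(-176) = -31850/99 + 176 = -14426/99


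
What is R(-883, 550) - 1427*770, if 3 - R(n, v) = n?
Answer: -1097904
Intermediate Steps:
R(n, v) = 3 - n
R(-883, 550) - 1427*770 = (3 - 1*(-883)) - 1427*770 = (3 + 883) - 1098790 = 886 - 1098790 = -1097904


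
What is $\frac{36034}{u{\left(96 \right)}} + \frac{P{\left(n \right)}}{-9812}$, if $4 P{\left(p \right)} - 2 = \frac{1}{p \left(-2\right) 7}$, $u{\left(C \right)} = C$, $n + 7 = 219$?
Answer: $\frac{131172822763}{349464192} \approx 375.35$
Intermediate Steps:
$n = 212$ ($n = -7 + 219 = 212$)
$P{\left(p \right)} = \frac{1}{2} - \frac{1}{56 p}$ ($P{\left(p \right)} = \frac{1}{2} + \frac{1}{4 p \left(-2\right) 7} = \frac{1}{2} + \frac{1}{4 - 2 p 7} = \frac{1}{2} + \frac{1}{4 \left(- 14 p\right)} = \frac{1}{2} + \frac{\left(- \frac{1}{14}\right) \frac{1}{p}}{4} = \frac{1}{2} - \frac{1}{56 p}$)
$\frac{36034}{u{\left(96 \right)}} + \frac{P{\left(n \right)}}{-9812} = \frac{36034}{96} + \frac{\frac{1}{56} \cdot \frac{1}{212} \left(-1 + 28 \cdot 212\right)}{-9812} = 36034 \cdot \frac{1}{96} + \frac{1}{56} \cdot \frac{1}{212} \left(-1 + 5936\right) \left(- \frac{1}{9812}\right) = \frac{18017}{48} + \frac{1}{56} \cdot \frac{1}{212} \cdot 5935 \left(- \frac{1}{9812}\right) = \frac{18017}{48} + \frac{5935}{11872} \left(- \frac{1}{9812}\right) = \frac{18017}{48} - \frac{5935}{116488064} = \frac{131172822763}{349464192}$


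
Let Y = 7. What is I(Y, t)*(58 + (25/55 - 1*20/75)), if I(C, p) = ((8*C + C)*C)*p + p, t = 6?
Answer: 8487284/55 ≈ 1.5431e+5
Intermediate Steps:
I(C, p) = p + 9*p*C² (I(C, p) = ((9*C)*C)*p + p = (9*C²)*p + p = 9*p*C² + p = p + 9*p*C²)
I(Y, t)*(58 + (25/55 - 1*20/75)) = (6*(1 + 9*7²))*(58 + (25/55 - 1*20/75)) = (6*(1 + 9*49))*(58 + (25*(1/55) - 20*1/75)) = (6*(1 + 441))*(58 + (5/11 - 4/15)) = (6*442)*(58 + 31/165) = 2652*(9601/165) = 8487284/55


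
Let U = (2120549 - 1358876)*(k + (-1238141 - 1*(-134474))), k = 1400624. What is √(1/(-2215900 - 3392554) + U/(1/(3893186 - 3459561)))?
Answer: √3085053964379063552384880972046/5608454 ≈ 3.1318e+8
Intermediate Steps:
U = 226184129061 (U = (2120549 - 1358876)*(1400624 + (-1238141 - 1*(-134474))) = 761673*(1400624 + (-1238141 + 134474)) = 761673*(1400624 - 1103667) = 761673*296957 = 226184129061)
√(1/(-2215900 - 3392554) + U/(1/(3893186 - 3459561))) = √(1/(-2215900 - 3392554) + 226184129061/(1/(3893186 - 3459561))) = √(1/(-5608454) + 226184129061/(1/433625)) = √(-1/5608454 + 226184129061/(1/433625)) = √(-1/5608454 + 226184129061*433625) = √(-1/5608454 + 98079092964076125) = √(550072081250744599560749/5608454) = √3085053964379063552384880972046/5608454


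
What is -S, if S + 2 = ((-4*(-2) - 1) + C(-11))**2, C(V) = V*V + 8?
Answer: -18494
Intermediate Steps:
C(V) = 8 + V**2 (C(V) = V**2 + 8 = 8 + V**2)
S = 18494 (S = -2 + ((-4*(-2) - 1) + (8 + (-11)**2))**2 = -2 + ((8 - 1) + (8 + 121))**2 = -2 + (7 + 129)**2 = -2 + 136**2 = -2 + 18496 = 18494)
-S = -1*18494 = -18494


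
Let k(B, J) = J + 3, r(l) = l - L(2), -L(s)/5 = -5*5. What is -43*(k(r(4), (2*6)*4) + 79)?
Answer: -5590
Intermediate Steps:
L(s) = 125 (L(s) = -(-25)*5 = -5*(-25) = 125)
r(l) = -125 + l (r(l) = l - 1*125 = l - 125 = -125 + l)
k(B, J) = 3 + J
-43*(k(r(4), (2*6)*4) + 79) = -43*((3 + (2*6)*4) + 79) = -43*((3 + 12*4) + 79) = -43*((3 + 48) + 79) = -43*(51 + 79) = -43*130 = -5590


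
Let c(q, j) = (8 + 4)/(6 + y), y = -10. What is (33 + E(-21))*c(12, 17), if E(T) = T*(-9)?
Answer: -666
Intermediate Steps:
E(T) = -9*T
c(q, j) = -3 (c(q, j) = (8 + 4)/(6 - 10) = 12/(-4) = 12*(-¼) = -3)
(33 + E(-21))*c(12, 17) = (33 - 9*(-21))*(-3) = (33 + 189)*(-3) = 222*(-3) = -666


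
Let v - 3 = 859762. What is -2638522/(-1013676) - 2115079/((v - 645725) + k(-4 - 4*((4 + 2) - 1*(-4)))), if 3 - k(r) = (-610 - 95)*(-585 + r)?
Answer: 343660880531/29067412719 ≈ 11.823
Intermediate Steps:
v = 859765 (v = 3 + 859762 = 859765)
k(r) = -412422 + 705*r (k(r) = 3 - (-610 - 95)*(-585 + r) = 3 - (-705)*(-585 + r) = 3 - (412425 - 705*r) = 3 + (-412425 + 705*r) = -412422 + 705*r)
-2638522/(-1013676) - 2115079/((v - 645725) + k(-4 - 4*((4 + 2) - 1*(-4)))) = -2638522/(-1013676) - 2115079/((859765 - 645725) + (-412422 + 705*(-4 - 4*((4 + 2) - 1*(-4))))) = -2638522*(-1/1013676) - 2115079/(214040 + (-412422 + 705*(-4 - 4*(6 + 4)))) = 1319261/506838 - 2115079/(214040 + (-412422 + 705*(-4 - 4*10))) = 1319261/506838 - 2115079/(214040 + (-412422 + 705*(-4 - 40))) = 1319261/506838 - 2115079/(214040 + (-412422 + 705*(-44))) = 1319261/506838 - 2115079/(214040 + (-412422 - 31020)) = 1319261/506838 - 2115079/(214040 - 443442) = 1319261/506838 - 2115079/(-229402) = 1319261/506838 - 2115079*(-1/229402) = 1319261/506838 + 2115079/229402 = 343660880531/29067412719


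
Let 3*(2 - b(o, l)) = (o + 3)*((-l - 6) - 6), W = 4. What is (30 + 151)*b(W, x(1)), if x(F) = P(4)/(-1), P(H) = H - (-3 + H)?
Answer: 4163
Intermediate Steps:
P(H) = 3 (P(H) = H + (3 - H) = 3)
x(F) = -3 (x(F) = 3/(-1) = 3*(-1) = -3)
b(o, l) = 2 - (-12 - l)*(3 + o)/3 (b(o, l) = 2 - (o + 3)*((-l - 6) - 6)/3 = 2 - (3 + o)*((-6 - l) - 6)/3 = 2 - (3 + o)*(-12 - l)/3 = 2 - (-12 - l)*(3 + o)/3)
(30 + 151)*b(W, x(1)) = (30 + 151)*(14 - 3 + 4*4 + (1/3)*(-3)*4) = 181*(14 - 3 + 16 - 4) = 181*23 = 4163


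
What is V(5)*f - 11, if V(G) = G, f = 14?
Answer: 59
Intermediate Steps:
V(5)*f - 11 = 5*14 - 11 = 70 - 11 = 59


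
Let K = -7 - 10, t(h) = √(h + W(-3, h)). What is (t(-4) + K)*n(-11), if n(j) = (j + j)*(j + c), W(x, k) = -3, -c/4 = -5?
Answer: 3366 - 198*I*√7 ≈ 3366.0 - 523.86*I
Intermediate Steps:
c = 20 (c = -4*(-5) = 20)
t(h) = √(-3 + h) (t(h) = √(h - 3) = √(-3 + h))
n(j) = 2*j*(20 + j) (n(j) = (j + j)*(j + 20) = (2*j)*(20 + j) = 2*j*(20 + j))
K = -17
(t(-4) + K)*n(-11) = (√(-3 - 4) - 17)*(2*(-11)*(20 - 11)) = (√(-7) - 17)*(2*(-11)*9) = (I*√7 - 17)*(-198) = (-17 + I*√7)*(-198) = 3366 - 198*I*√7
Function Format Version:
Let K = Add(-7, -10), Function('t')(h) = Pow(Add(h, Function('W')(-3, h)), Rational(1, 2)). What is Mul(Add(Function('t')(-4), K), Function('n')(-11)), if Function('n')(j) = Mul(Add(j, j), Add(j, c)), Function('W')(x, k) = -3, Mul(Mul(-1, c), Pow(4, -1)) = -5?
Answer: Add(3366, Mul(-198, I, Pow(7, Rational(1, 2)))) ≈ Add(3366.0, Mul(-523.86, I))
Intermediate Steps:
c = 20 (c = Mul(-4, -5) = 20)
Function('t')(h) = Pow(Add(-3, h), Rational(1, 2)) (Function('t')(h) = Pow(Add(h, -3), Rational(1, 2)) = Pow(Add(-3, h), Rational(1, 2)))
Function('n')(j) = Mul(2, j, Add(20, j)) (Function('n')(j) = Mul(Add(j, j), Add(j, 20)) = Mul(Mul(2, j), Add(20, j)) = Mul(2, j, Add(20, j)))
K = -17
Mul(Add(Function('t')(-4), K), Function('n')(-11)) = Mul(Add(Pow(Add(-3, -4), Rational(1, 2)), -17), Mul(2, -11, Add(20, -11))) = Mul(Add(Pow(-7, Rational(1, 2)), -17), Mul(2, -11, 9)) = Mul(Add(Mul(I, Pow(7, Rational(1, 2))), -17), -198) = Mul(Add(-17, Mul(I, Pow(7, Rational(1, 2)))), -198) = Add(3366, Mul(-198, I, Pow(7, Rational(1, 2))))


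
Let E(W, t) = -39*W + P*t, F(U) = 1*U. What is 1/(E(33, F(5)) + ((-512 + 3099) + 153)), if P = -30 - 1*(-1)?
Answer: 1/1308 ≈ 0.00076453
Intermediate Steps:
F(U) = U
P = -29 (P = -30 + 1 = -29)
E(W, t) = -39*W - 29*t
1/(E(33, F(5)) + ((-512 + 3099) + 153)) = 1/((-39*33 - 29*5) + ((-512 + 3099) + 153)) = 1/((-1287 - 145) + (2587 + 153)) = 1/(-1432 + 2740) = 1/1308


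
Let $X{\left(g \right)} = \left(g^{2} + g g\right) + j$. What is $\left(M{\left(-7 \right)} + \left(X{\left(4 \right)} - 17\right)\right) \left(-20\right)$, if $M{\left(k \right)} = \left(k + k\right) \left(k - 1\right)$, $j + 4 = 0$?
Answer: $-2460$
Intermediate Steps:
$j = -4$ ($j = -4 + 0 = -4$)
$M{\left(k \right)} = 2 k \left(-1 + k\right)$
$X{\left(g \right)} = -4 + 2 g^{2}$ ($X{\left(g \right)} = \left(g^{2} + g g\right) - 4 = \left(g^{2} + g^{2}\right) - 4 = 2 g^{2} - 4 = -4 + 2 g^{2}$)
$\left(M{\left(-7 \right)} + \left(X{\left(4 \right)} - 17\right)\right) \left(-20\right) = \left(2 \left(-7\right) \left(-1 - 7\right) - \left(21 - 32\right)\right) \left(-20\right) = \left(2 \left(-7\right) \left(-8\right) + \left(\left(-4 + 2 \cdot 16\right) - 17\right)\right) \left(-20\right) = \left(112 + \left(\left(-4 + 32\right) - 17\right)\right) \left(-20\right) = \left(112 + \left(28 - 17\right)\right) \left(-20\right) = \left(112 + 11\right) \left(-20\right) = 123 \left(-20\right) = -2460$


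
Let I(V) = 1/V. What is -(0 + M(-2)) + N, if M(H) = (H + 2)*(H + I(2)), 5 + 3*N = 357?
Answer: 352/3 ≈ 117.33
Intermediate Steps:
N = 352/3 (N = -5/3 + (⅓)*357 = -5/3 + 119 = 352/3 ≈ 117.33)
I(V) = 1/V
M(H) = (½ + H)*(2 + H) (M(H) = (H + 2)*(H + 1/2) = (2 + H)*(H + ½) = (2 + H)*(½ + H) = (½ + H)*(2 + H))
-(0 + M(-2)) + N = -(0 + (1 + (-2)² + (5/2)*(-2))) + 352/3 = -(0 + (1 + 4 - 5)) + 352/3 = -(0 + 0) + 352/3 = -1*0 + 352/3 = 0 + 352/3 = 352/3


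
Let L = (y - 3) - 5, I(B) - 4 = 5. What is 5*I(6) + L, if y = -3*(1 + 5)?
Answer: 19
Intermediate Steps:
y = -18 (y = -3*6 = -18)
I(B) = 9 (I(B) = 4 + 5 = 9)
L = -26 (L = (-18 - 3) - 5 = -21 - 5 = -26)
5*I(6) + L = 5*9 - 26 = 45 - 26 = 19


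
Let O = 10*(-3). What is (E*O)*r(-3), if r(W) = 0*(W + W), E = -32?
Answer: 0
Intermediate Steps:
r(W) = 0 (r(W) = 0*(2*W) = 0)
O = -30
(E*O)*r(-3) = -32*(-30)*0 = 960*0 = 0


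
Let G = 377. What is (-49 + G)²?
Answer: 107584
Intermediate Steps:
(-49 + G)² = (-49 + 377)² = 328² = 107584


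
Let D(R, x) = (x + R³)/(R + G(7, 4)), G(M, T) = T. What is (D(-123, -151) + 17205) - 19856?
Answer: 1545549/119 ≈ 12988.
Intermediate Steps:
D(R, x) = (x + R³)/(4 + R) (D(R, x) = (x + R³)/(R + 4) = (x + R³)/(4 + R))
(D(-123, -151) + 17205) - 19856 = ((-151 + (-123)³)/(4 - 123) + 17205) - 19856 = ((-151 - 1860867)/(-119) + 17205) - 19856 = (-1/119*(-1861018) + 17205) - 19856 = (1861018/119 + 17205) - 19856 = 3908413/119 - 19856 = 1545549/119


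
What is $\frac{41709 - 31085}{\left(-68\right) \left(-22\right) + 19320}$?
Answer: $\frac{664}{1301} \approx 0.51038$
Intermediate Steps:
$\frac{41709 - 31085}{\left(-68\right) \left(-22\right) + 19320} = \frac{10624}{1496 + 19320} = \frac{10624}{20816} = 10624 \cdot \frac{1}{20816} = \frac{664}{1301}$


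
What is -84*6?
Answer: -504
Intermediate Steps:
-84*6 = -42*12 = -504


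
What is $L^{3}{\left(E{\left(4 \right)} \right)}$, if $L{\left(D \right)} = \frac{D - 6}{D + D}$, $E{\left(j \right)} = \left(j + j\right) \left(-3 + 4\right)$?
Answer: $\frac{1}{512} \approx 0.0019531$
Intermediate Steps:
$E{\left(j \right)} = 2 j$ ($E{\left(j \right)} = 2 j 1 = 2 j$)
$L{\left(D \right)} = \frac{-6 + D}{2 D}$
$L^{3}{\left(E{\left(4 \right)} \right)} = \left(\frac{-6 + 2 \cdot 4}{2 \cdot 2 \cdot 4}\right)^{3} = \left(\frac{-6 + 8}{2 \cdot 8}\right)^{3} = \left(\frac{1}{2} \cdot \frac{1}{8} \cdot 2\right)^{3} = \left(\frac{1}{8}\right)^{3} = \frac{1}{512}$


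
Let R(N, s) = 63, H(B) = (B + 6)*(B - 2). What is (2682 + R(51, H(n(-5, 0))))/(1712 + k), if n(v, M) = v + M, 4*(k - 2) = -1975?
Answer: 3660/1627 ≈ 2.2495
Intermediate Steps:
k = -1967/4 (k = 2 + (1/4)*(-1975) = 2 - 1975/4 = -1967/4 ≈ -491.75)
n(v, M) = M + v
H(B) = (-2 + B)*(6 + B) (H(B) = (6 + B)*(-2 + B) = (-2 + B)*(6 + B))
(2682 + R(51, H(n(-5, 0))))/(1712 + k) = (2682 + 63)/(1712 - 1967/4) = 2745/(4881/4) = 2745*(4/4881) = 3660/1627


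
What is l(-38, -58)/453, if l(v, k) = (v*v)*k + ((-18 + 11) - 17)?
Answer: -83776/453 ≈ -184.94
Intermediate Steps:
l(v, k) = -24 + k*v**2 (l(v, k) = v**2*k + (-7 - 17) = k*v**2 - 24 = -24 + k*v**2)
l(-38, -58)/453 = (-24 - 58*(-38)**2)/453 = (-24 - 58*1444)*(1/453) = (-24 - 83752)*(1/453) = -83776*1/453 = -83776/453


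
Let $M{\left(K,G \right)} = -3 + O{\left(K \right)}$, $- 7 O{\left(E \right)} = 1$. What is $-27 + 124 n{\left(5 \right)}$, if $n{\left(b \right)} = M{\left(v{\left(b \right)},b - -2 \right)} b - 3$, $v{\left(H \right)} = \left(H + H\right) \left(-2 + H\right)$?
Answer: $- \frac{16433}{7} \approx -2347.6$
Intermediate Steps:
$O{\left(E \right)} = - \frac{1}{7}$ ($O{\left(E \right)} = \left(- \frac{1}{7}\right) 1 = - \frac{1}{7}$)
$v{\left(H \right)} = 2 H \left(-2 + H\right)$
$M{\left(K,G \right)} = - \frac{22}{7}$ ($M{\left(K,G \right)} = -3 - \frac{1}{7} = - \frac{22}{7}$)
$n{\left(b \right)} = -3 - \frac{22 b}{7}$ ($n{\left(b \right)} = - \frac{22 b}{7} - 3 = -3 - \frac{22 b}{7}$)
$-27 + 124 n{\left(5 \right)} = -27 + 124 \left(-3 - \frac{110}{7}\right) = -27 + 124 \left(- \frac{131}{7}\right) = -27 - \frac{16244}{7} = - \frac{16433}{7}$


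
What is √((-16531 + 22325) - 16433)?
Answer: I*√10639 ≈ 103.15*I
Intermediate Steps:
√((-16531 + 22325) - 16433) = √(5794 - 16433) = √(-10639) = I*√10639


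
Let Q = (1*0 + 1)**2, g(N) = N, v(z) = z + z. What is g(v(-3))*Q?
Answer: -6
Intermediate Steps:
v(z) = 2*z
Q = 1 (Q = (0 + 1)**2 = 1**2 = 1)
g(v(-3))*Q = (2*(-3))*1 = -6*1 = -6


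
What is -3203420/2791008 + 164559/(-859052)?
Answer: -18245396837/13622846616 ≈ -1.3393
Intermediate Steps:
-3203420/2791008 + 164559/(-859052) = -3203420*1/2791008 + 164559*(-1/859052) = -72805/63432 - 164559/859052 = -18245396837/13622846616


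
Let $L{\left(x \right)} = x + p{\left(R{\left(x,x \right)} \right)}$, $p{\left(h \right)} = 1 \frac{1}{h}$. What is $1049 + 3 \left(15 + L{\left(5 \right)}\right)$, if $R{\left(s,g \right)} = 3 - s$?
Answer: $\frac{2215}{2} \approx 1107.5$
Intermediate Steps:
$p{\left(h \right)} = \frac{1}{h}$
$L{\left(x \right)} = x + \frac{1}{3 - x}$
$1049 + 3 \left(15 + L{\left(5 \right)}\right) = 1049 + 3 \left(15 + \frac{-1 + 5 \left(-3 + 5\right)}{-3 + 5}\right) = 1049 + 3 \left(15 + \frac{-1 + 5 \cdot 2}{2}\right) = 1049 + 3 \left(15 + \frac{-1 + 10}{2}\right) = 1049 + 3 \left(15 + \frac{1}{2} \cdot 9\right) = 1049 + 3 \left(15 + \frac{9}{2}\right) = 1049 + 3 \cdot \frac{39}{2} = 1049 + \frac{117}{2} = \frac{2215}{2}$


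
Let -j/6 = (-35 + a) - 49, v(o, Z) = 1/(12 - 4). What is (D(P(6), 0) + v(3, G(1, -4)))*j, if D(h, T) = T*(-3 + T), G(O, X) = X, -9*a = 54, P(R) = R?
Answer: 135/2 ≈ 67.500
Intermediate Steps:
a = -6 (a = -1/9*54 = -6)
v(o, Z) = 1/8
j = 540 (j = -6*((-35 - 6) - 49) = -6*(-41 - 49) = -6*(-90) = 540)
(D(P(6), 0) + v(3, G(1, -4)))*j = (0*(-3 + 0) + 1/8)*540 = (0*(-3) + 1/8)*540 = (0 + 1/8)*540 = (1/8)*540 = 135/2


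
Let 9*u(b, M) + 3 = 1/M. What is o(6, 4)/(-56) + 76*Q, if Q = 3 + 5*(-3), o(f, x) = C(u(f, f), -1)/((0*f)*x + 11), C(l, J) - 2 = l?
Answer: -4333837/4752 ≈ -912.00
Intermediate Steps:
u(b, M) = -1/3 + 1/(9*M)
C(l, J) = 2 + l
o(f, x) = 2/11 + (1 - 3*f)/(99*f) (o(f, x) = (2 + (1 - 3*f)/(9*f))/((0*f)*x + 11) = (2 + (1 - 3*f)/(9*f))/(0*x + 11) = (2 + (1 - 3*f)/(9*f))/(0 + 11) = (2 + (1 - 3*f)/(9*f))/11 = (2 + (1 - 3*f)/(9*f))*(1/11) = 2/11 + (1 - 3*f)/(99*f))
Q = -12 (Q = 3 - 15 = -12)
o(6, 4)/(-56) + 76*Q = ((1/99)*(1 + 15*6)/6)/(-56) + 76*(-12) = ((1/99)*(1/6)*(1 + 90))*(-1/56) - 912 = ((1/99)*(1/6)*91)*(-1/56) - 912 = (91/594)*(-1/56) - 912 = -13/4752 - 912 = -4333837/4752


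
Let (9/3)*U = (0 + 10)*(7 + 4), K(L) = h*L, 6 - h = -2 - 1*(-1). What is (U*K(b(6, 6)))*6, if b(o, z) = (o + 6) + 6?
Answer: 27720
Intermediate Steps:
h = 7 (h = 6 - (-2 - 1*(-1)) = 6 - (-2 + 1) = 6 - 1*(-1) = 6 + 1 = 7)
b(o, z) = 12 + o (b(o, z) = (6 + o) + 6 = 12 + o)
K(L) = 7*L
U = 110/3 (U = ((0 + 10)*(7 + 4))/3 = (10*11)/3 = (⅓)*110 = 110/3 ≈ 36.667)
(U*K(b(6, 6)))*6 = (110*(7*(12 + 6))/3)*6 = (110*(7*18)/3)*6 = ((110/3)*126)*6 = 4620*6 = 27720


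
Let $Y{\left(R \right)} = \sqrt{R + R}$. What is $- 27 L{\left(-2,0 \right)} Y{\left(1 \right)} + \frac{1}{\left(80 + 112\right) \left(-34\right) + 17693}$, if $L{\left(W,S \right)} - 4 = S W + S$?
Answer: $\frac{1}{11165} - 108 \sqrt{2} \approx -152.73$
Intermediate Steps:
$L{\left(W,S \right)} = 4 + S + S W$ ($L{\left(W,S \right)} = 4 + \left(S W + S\right) = 4 + \left(S + S W\right) = 4 + S + S W$)
$Y{\left(R \right)} = \sqrt{2} \sqrt{R}$ ($Y{\left(R \right)} = \sqrt{2 R} = \sqrt{2} \sqrt{R}$)
$- 27 L{\left(-2,0 \right)} Y{\left(1 \right)} + \frac{1}{\left(80 + 112\right) \left(-34\right) + 17693} = - 27 \left(4 + 0 + 0 \left(-2\right)\right) \sqrt{2} \sqrt{1} + \frac{1}{\left(80 + 112\right) \left(-34\right) + 17693} = - 27 \left(4 + 0 + 0\right) \sqrt{2} \cdot 1 + \frac{1}{192 \left(-34\right) + 17693} = \left(-27\right) 4 \sqrt{2} + \frac{1}{-6528 + 17693} = - 108 \sqrt{2} + \frac{1}{11165} = \frac{1}{11165} - 108 \sqrt{2}$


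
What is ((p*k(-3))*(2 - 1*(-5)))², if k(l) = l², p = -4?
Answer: 63504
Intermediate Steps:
((p*k(-3))*(2 - 1*(-5)))² = ((-4*(-3)²)*(2 - 1*(-5)))² = ((-4*9)*(2 + 5))² = (-36*7)² = (-252)² = 63504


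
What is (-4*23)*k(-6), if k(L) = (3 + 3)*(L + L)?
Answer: 6624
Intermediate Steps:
k(L) = 12*L (k(L) = 6*(2*L) = 12*L)
(-4*23)*k(-6) = (-4*23)*(12*(-6)) = -92*(-72) = 6624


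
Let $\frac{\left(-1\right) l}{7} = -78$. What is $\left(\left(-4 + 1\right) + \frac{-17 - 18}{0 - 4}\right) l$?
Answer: $\frac{6279}{2} \approx 3139.5$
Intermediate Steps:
$l = 546$ ($l = \left(-7\right) \left(-78\right) = 546$)
$\left(\left(-4 + 1\right) + \frac{-17 - 18}{0 - 4}\right) l = \left(\left(-4 + 1\right) + \frac{-17 - 18}{0 - 4}\right) 546 = \left(-3 - \frac{35}{-4}\right) 546 = \left(-3 - - \frac{35}{4}\right) 546 = \left(-3 + \frac{35}{4}\right) 546 = \frac{23}{4} \cdot 546 = \frac{6279}{2}$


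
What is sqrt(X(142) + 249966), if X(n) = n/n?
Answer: sqrt(249967) ≈ 499.97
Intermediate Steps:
X(n) = 1
sqrt(X(142) + 249966) = sqrt(1 + 249966) = sqrt(249967)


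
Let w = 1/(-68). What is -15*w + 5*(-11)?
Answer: -3725/68 ≈ -54.779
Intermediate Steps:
w = -1/68 ≈ -0.014706
-15*w + 5*(-11) = -15*(-1/68) + 5*(-11) = 15/68 - 55 = -3725/68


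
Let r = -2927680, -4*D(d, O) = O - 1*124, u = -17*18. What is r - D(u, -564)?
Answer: -2927852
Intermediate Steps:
u = -306
D(d, O) = 31 - O/4 (D(d, O) = -(O - 1*124)/4 = -(O - 124)/4 = -(-124 + O)/4 = 31 - O/4)
r - D(u, -564) = -2927680 - (31 - ¼*(-564)) = -2927680 - (31 + 141) = -2927680 - 1*172 = -2927680 - 172 = -2927852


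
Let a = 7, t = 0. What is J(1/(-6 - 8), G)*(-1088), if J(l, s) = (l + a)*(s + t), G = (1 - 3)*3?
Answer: 316608/7 ≈ 45230.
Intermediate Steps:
G = -6 (G = -2*3 = -6)
J(l, s) = s*(7 + l) (J(l, s) = (l + 7)*(s + 0) = (7 + l)*s = s*(7 + l))
J(1/(-6 - 8), G)*(-1088) = -6*(7 + 1/(-6 - 8))*(-1088) = -6*(7 + 1/(-14))*(-1088) = -6*(7 - 1/14)*(-1088) = -6*97/14*(-1088) = -291/7*(-1088) = 316608/7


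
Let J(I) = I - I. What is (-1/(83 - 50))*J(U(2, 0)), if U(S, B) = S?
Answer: 0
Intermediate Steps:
J(I) = 0
(-1/(83 - 50))*J(U(2, 0)) = (-1/(83 - 50))*0 = (-1/33)*0 = ((1/33)*(-1))*0 = -1/33*0 = 0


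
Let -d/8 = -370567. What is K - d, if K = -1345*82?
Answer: -3074826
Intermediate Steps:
d = 2964536 (d = -8*(-370567) = 2964536)
K = -110290
K - d = -110290 - 1*2964536 = -110290 - 2964536 = -3074826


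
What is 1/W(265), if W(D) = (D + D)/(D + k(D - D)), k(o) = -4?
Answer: 261/530 ≈ 0.49245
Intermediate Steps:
W(D) = 2*D/(-4 + D) (W(D) = (D + D)/(D - 4) = (2*D)/(-4 + D) = 2*D/(-4 + D))
1/W(265) = 1/(2*265/(-4 + 265)) = 1/(2*265/261) = 1/(2*265*(1/261)) = 1/(530/261) = 261/530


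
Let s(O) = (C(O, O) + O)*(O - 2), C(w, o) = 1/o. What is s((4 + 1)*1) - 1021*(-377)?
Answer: 1924663/5 ≈ 3.8493e+5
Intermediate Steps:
s(O) = (-2 + O)*(O + 1/O) (s(O) = (1/O + O)*(O - 2) = (O + 1/O)*(-2 + O) = (-2 + O)*(O + 1/O))
s((4 + 1)*1) - 1021*(-377) = (1 + ((4 + 1)*1)² - 2*(4 + 1) - 2/(4 + 1)) - 1021*(-377) = (1 + (5*1)² - 10 - 2/(5*1)) + 384917 = (1 + 5² - 2*5 - 2/5) + 384917 = (1 + 25 - 10 - 2*⅕) + 384917 = (1 + 25 - 10 - ⅖) + 384917 = 78/5 + 384917 = 1924663/5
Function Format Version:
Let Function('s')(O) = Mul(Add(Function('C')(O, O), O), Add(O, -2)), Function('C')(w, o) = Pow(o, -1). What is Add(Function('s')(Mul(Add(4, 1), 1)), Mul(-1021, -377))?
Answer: Rational(1924663, 5) ≈ 3.8493e+5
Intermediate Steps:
Function('s')(O) = Mul(Add(-2, O), Add(O, Pow(O, -1))) (Function('s')(O) = Mul(Add(Pow(O, -1), O), Add(O, -2)) = Mul(Add(O, Pow(O, -1)), Add(-2, O)) = Mul(Add(-2, O), Add(O, Pow(O, -1))))
Add(Function('s')(Mul(Add(4, 1), 1)), Mul(-1021, -377)) = Add(Add(1, Pow(Mul(Add(4, 1), 1), 2), Mul(-2, Mul(Add(4, 1), 1)), Mul(-2, Pow(Mul(Add(4, 1), 1), -1))), Mul(-1021, -377)) = Add(Add(1, Pow(Mul(5, 1), 2), Mul(-2, Mul(5, 1)), Mul(-2, Pow(Mul(5, 1), -1))), 384917) = Add(Add(1, Pow(5, 2), Mul(-2, 5), Mul(-2, Pow(5, -1))), 384917) = Add(Add(1, 25, -10, Mul(-2, Rational(1, 5))), 384917) = Add(Add(1, 25, -10, Rational(-2, 5)), 384917) = Add(Rational(78, 5), 384917) = Rational(1924663, 5)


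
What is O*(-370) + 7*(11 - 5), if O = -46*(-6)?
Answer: -102078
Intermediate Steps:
O = 276
O*(-370) + 7*(11 - 5) = 276*(-370) + 7*(11 - 5) = -102120 + 7*6 = -102120 + 42 = -102078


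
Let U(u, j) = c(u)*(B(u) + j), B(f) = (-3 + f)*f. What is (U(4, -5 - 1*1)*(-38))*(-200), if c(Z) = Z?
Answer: -60800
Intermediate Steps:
B(f) = f*(-3 + f)
U(u, j) = u*(j + u*(-3 + u)) (U(u, j) = u*(u*(-3 + u) + j) = u*(j + u*(-3 + u)))
(U(4, -5 - 1*1)*(-38))*(-200) = ((4*((-5 - 1*1) + 4*(-3 + 4)))*(-38))*(-200) = ((4*((-5 - 1) + 4*1))*(-38))*(-200) = ((4*(-6 + 4))*(-38))*(-200) = ((4*(-2))*(-38))*(-200) = -8*(-38)*(-200) = 304*(-200) = -60800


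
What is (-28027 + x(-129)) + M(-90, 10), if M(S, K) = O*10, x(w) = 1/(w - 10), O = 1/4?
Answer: -7790813/278 ≈ -28025.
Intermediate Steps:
O = 1/4 (O = 1*(1/4) = 1/4 ≈ 0.25000)
x(w) = 1/(-10 + w)
M(S, K) = 5/2 (M(S, K) = (1/4)*10 = 5/2)
(-28027 + x(-129)) + M(-90, 10) = (-28027 + 1/(-10 - 129)) + 5/2 = (-28027 + 1/(-139)) + 5/2 = (-28027 - 1/139) + 5/2 = -3895754/139 + 5/2 = -7790813/278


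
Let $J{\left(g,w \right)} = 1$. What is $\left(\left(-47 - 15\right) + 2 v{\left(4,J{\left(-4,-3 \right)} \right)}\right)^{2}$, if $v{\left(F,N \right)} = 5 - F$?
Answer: $3600$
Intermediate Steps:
$\left(\left(-47 - 15\right) + 2 v{\left(4,J{\left(-4,-3 \right)} \right)}\right)^{2} = \left(\left(-47 - 15\right) + 2 \left(5 - 4\right)\right)^{2} = \left(-62 + 2 \cdot 1\right)^{2} = \left(-62 + 2\right)^{2} = \left(-60\right)^{2} = 3600$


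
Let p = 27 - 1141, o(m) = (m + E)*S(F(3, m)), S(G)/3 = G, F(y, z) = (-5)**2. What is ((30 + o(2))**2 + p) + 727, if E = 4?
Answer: 230013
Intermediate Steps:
F(y, z) = 25
S(G) = 3*G
o(m) = 300 + 75*m (o(m) = (m + 4)*(3*25) = (4 + m)*75 = 300 + 75*m)
p = -1114
((30 + o(2))**2 + p) + 727 = ((30 + (300 + 75*2))**2 - 1114) + 727 = ((30 + (300 + 150))**2 - 1114) + 727 = ((30 + 450)**2 - 1114) + 727 = (480**2 - 1114) + 727 = (230400 - 1114) + 727 = 229286 + 727 = 230013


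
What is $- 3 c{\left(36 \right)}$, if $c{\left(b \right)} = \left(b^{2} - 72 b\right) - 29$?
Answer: $3975$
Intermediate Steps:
$c{\left(b \right)} = -29 + b^{2} - 72 b$
$- 3 c{\left(36 \right)} = - 3 \left(-29 + 36^{2} - 2592\right) = - 3 \left(-29 + 1296 - 2592\right) = \left(-3\right) \left(-1325\right) = 3975$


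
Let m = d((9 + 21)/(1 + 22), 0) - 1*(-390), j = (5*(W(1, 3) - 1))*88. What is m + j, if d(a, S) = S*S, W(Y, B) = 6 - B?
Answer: 1270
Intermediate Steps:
d(a, S) = S²
j = 880 (j = (5*((6 - 1*3) - 1))*88 = (5*((6 - 3) - 1))*88 = (5*(3 - 1))*88 = (5*2)*88 = 10*88 = 880)
m = 390 (m = 0² - 1*(-390) = 0 + 390 = 390)
m + j = 390 + 880 = 1270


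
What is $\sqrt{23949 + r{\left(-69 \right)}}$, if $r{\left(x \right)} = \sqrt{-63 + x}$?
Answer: $\sqrt{23949 + 2 i \sqrt{33}} \approx 154.75 + 0.0371 i$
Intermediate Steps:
$\sqrt{23949 + r{\left(-69 \right)}} = \sqrt{23949 + \sqrt{-63 - 69}} = \sqrt{23949 + \sqrt{-132}} = \sqrt{23949 + 2 i \sqrt{33}}$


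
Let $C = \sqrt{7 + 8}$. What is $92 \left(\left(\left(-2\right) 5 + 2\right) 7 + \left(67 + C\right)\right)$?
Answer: $1012 + 92 \sqrt{15} \approx 1368.3$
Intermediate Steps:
$C = \sqrt{15} \approx 3.873$
$92 \left(\left(\left(-2\right) 5 + 2\right) 7 + \left(67 + C\right)\right) = 92 \left(\left(\left(-2\right) 5 + 2\right) 7 + \left(67 + \sqrt{15}\right)\right) = 92 \left(\left(-10 + 2\right) 7 + \left(67 + \sqrt{15}\right)\right) = 92 \left(\left(-8\right) 7 + \left(67 + \sqrt{15}\right)\right) = 92 \left(-56 + \left(67 + \sqrt{15}\right)\right) = 92 \left(11 + \sqrt{15}\right) = 1012 + 92 \sqrt{15}$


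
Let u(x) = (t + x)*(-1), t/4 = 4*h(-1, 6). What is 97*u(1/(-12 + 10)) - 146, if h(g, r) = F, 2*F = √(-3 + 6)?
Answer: -195/2 - 776*√3 ≈ -1441.6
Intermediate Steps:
F = √3/2 (F = √(-3 + 6)/2 = √3/2 ≈ 0.86602)
h(g, r) = √3/2
t = 8*√3 (t = 4*(4*(√3/2)) = 4*(2*√3) = 8*√3 ≈ 13.856)
u(x) = -x - 8*√3 (u(x) = (8*√3 + x)*(-1) = (x + 8*√3)*(-1) = -x - 8*√3)
97*u(1/(-12 + 10)) - 146 = 97*(-1/(-12 + 10) - 8*√3) - 146 = 97*(-1/(-2) - 8*√3) - 146 = 97*(-1*(-½) - 8*√3) - 146 = 97*(½ - 8*√3) - 146 = (97/2 - 776*√3) - 146 = -195/2 - 776*√3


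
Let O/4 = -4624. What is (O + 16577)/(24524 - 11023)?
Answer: -1919/13501 ≈ -0.14214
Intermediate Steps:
O = -18496 (O = 4*(-4624) = -18496)
(O + 16577)/(24524 - 11023) = (-18496 + 16577)/(24524 - 11023) = -1919/13501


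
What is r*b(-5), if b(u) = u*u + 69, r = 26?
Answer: 2444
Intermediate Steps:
b(u) = 69 + u² (b(u) = u² + 69 = 69 + u²)
r*b(-5) = 26*(69 + (-5)²) = 26*(69 + 25) = 26*94 = 2444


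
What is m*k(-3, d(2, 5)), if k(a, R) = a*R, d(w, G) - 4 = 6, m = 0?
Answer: 0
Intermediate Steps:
d(w, G) = 10 (d(w, G) = 4 + 6 = 10)
k(a, R) = R*a
m*k(-3, d(2, 5)) = 0*(10*(-3)) = 0*(-30) = 0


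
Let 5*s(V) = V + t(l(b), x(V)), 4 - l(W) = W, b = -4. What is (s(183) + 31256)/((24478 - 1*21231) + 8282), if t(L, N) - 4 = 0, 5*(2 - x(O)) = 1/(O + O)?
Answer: 156467/57645 ≈ 2.7143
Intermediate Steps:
x(O) = 2 - 1/(10*O) (x(O) = 2 - 1/(5*(O + O)) = 2 - 1/(2*O)/5 = 2 - 1/(10*O))
l(W) = 4 - W
t(L, N) = 4 (t(L, N) = 4 + 0 = 4)
s(V) = ⅘ + V/5 (s(V) = (V + 4)/5 = (4 + V)/5 = ⅘ + V/5)
(s(183) + 31256)/((24478 - 1*21231) + 8282) = ((⅘ + (⅕)*183) + 31256)/((24478 - 1*21231) + 8282) = ((⅘ + 183/5) + 31256)/((24478 - 21231) + 8282) = (187/5 + 31256)/(3247 + 8282) = (156467/5)/11529 = (156467/5)*(1/11529) = 156467/57645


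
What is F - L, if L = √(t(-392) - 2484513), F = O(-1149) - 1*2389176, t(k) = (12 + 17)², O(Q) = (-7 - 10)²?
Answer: -2388887 - 2*I*√620918 ≈ -2.3889e+6 - 1576.0*I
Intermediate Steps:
O(Q) = 289 (O(Q) = (-17)² = 289)
t(k) = 841 (t(k) = 29² = 841)
F = -2388887 (F = 289 - 1*2389176 = 289 - 2389176 = -2388887)
L = 2*I*√620918 (L = √(841 - 2484513) = √(-2483672) = 2*I*√620918 ≈ 1576.0*I)
F - L = -2388887 - 2*I*√620918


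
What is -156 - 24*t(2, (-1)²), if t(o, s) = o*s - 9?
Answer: 12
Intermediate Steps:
t(o, s) = -9 + o*s
-156 - 24*t(2, (-1)²) = -156 - 24*(-9 + 2*(-1)²) = -156 - 24*(-9 + 2*1) = -156 - 24*(-9 + 2) = -156 - 24*(-7) = -156 + 168 = 12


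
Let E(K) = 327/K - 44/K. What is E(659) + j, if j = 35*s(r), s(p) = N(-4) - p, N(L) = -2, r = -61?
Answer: 1361118/659 ≈ 2065.4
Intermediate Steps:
E(K) = 283/K
s(p) = -2 - p
j = 2065 (j = 35*(-2 - 1*(-61)) = 35*(-2 + 61) = 35*59 = 2065)
E(659) + j = 283/659 + 2065 = 1361118/659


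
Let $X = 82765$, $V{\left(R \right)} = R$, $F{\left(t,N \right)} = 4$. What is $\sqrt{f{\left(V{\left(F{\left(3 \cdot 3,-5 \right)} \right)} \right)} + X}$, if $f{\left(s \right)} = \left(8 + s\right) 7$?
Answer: $\sqrt{82849} \approx 287.83$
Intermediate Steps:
$f{\left(s \right)} = 56 + 7 s$
$\sqrt{f{\left(V{\left(F{\left(3 \cdot 3,-5 \right)} \right)} \right)} + X} = \sqrt{\left(56 + 7 \cdot 4\right) + 82765} = \sqrt{\left(56 + 28\right) + 82765} = \sqrt{84 + 82765} = \sqrt{82849}$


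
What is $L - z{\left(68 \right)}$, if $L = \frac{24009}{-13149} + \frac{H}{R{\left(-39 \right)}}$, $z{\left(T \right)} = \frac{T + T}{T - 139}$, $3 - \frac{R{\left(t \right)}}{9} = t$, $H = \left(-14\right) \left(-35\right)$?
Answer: $\frac{1293820}{933579} \approx 1.3859$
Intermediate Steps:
$H = 490$
$R{\left(t \right)} = 27 - 9 t$
$z{\left(T \right)} = \frac{2 T}{-139 + T}$
$L = - \frac{6964}{13149}$ ($L = \frac{24009}{-13149} + \frac{490}{27 - -351} = 24009 \left(- \frac{1}{13149}\right) + \frac{490}{27 + 351} = - \frac{8003}{4383} + \frac{490}{378} = - \frac{8003}{4383} + 490 \cdot \frac{1}{378} = - \frac{8003}{4383} + \frac{35}{27} = - \frac{6964}{13149} \approx -0.52962$)
$L - z{\left(68 \right)} = - \frac{6964}{13149} - 2 \cdot 68 \frac{1}{-139 + 68} = - \frac{6964}{13149} - 2 \cdot 68 \frac{1}{-71} = - \frac{6964}{13149} - 2 \cdot 68 \left(- \frac{1}{71}\right) = - \frac{6964}{13149} - - \frac{136}{71} = - \frac{6964}{13149} + \frac{136}{71} = \frac{1293820}{933579}$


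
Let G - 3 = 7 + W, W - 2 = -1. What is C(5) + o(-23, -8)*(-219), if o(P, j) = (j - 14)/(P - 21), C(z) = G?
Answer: -197/2 ≈ -98.500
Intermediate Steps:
W = 1 (W = 2 - 1 = 1)
G = 11 (G = 3 + (7 + 1) = 3 + 8 = 11)
C(z) = 11
o(P, j) = (-14 + j)/(-21 + P)
C(5) + o(-23, -8)*(-219) = 11 + ((-14 - 8)/(-21 - 23))*(-219) = 11 + (-22/(-44))*(-219) = 11 - 1/44*(-22)*(-219) = 11 + (½)*(-219) = 11 - 219/2 = -197/2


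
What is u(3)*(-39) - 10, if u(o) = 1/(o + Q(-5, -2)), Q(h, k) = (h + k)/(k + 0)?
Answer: -16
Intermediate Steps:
Q(h, k) = (h + k)/k
u(o) = 1/(7/2 + o) (u(o) = 1/(o + (-5 - 2)/(-2)) = 1/(o - 1/2*(-7)) = 1/(o + 7/2) = 1/(7/2 + o))
u(3)*(-39) - 10 = (2/(7 + 2*3))*(-39) - 10 = (2/(7 + 6))*(-39) - 10 = (2/13)*(-39) - 10 = -6 - 10 = -16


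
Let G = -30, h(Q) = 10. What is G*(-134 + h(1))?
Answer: 3720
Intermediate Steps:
G*(-134 + h(1)) = -30*(-134 + 10) = -30*(-124) = 3720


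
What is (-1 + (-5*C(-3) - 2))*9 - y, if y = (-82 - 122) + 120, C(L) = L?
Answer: 192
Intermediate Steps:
y = -84 (y = -204 + 120 = -84)
(-1 + (-5*C(-3) - 2))*9 - y = (-1 + (-5*(-3) - 2))*9 - 1*(-84) = (-1 + (15 - 2))*9 + 84 = (-1 + 13)*9 + 84 = 12*9 + 84 = 108 + 84 = 192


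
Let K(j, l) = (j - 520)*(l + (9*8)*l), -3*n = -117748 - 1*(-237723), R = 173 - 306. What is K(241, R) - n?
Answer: 8246408/3 ≈ 2.7488e+6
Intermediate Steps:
R = -133
n = -119975/3 (n = -(-117748 - 1*(-237723))/3 = -(-117748 + 237723)/3 = -⅓*119975 = -119975/3 ≈ -39992.)
K(j, l) = 73*l*(-520 + j) (K(j, l) = (-520 + j)*(l + 72*l) = (-520 + j)*(73*l) = 73*l*(-520 + j))
K(241, R) - n = 73*(-133)*(-520 + 241) - 1*(-119975/3) = 73*(-133)*(-279) + 119975/3 = 2708811 + 119975/3 = 8246408/3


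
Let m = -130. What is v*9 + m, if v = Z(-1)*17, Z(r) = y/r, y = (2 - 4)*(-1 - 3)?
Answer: -1354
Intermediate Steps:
y = 8 (y = -2*(-4) = 8)
Z(r) = 8/r
v = -136 (v = (8/(-1))*17 = (8*(-1))*17 = -8*17 = -136)
v*9 + m = -136*9 - 130 = -1224 - 130 = -1354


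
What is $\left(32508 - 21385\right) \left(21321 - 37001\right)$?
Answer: $-174408640$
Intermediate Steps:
$\left(32508 - 21385\right) \left(21321 - 37001\right) = 11123 \left(-15680\right) = -174408640$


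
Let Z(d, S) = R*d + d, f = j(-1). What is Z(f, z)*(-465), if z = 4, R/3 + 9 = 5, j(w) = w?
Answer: -5115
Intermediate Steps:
R = -12 (R = -27 + 3*5 = -27 + 15 = -12)
f = -1
Z(d, S) = -11*d (Z(d, S) = -12*d + d = -11*d)
Z(f, z)*(-465) = -11*(-1)*(-465) = 11*(-465) = -5115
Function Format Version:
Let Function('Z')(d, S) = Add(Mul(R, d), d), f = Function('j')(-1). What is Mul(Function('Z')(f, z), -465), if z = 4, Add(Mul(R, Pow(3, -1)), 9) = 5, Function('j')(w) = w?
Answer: -5115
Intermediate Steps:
R = -12 (R = Add(-27, Mul(3, 5)) = Add(-27, 15) = -12)
f = -1
Function('Z')(d, S) = Mul(-11, d) (Function('Z')(d, S) = Add(Mul(-12, d), d) = Mul(-11, d))
Mul(Function('Z')(f, z), -465) = Mul(Mul(-11, -1), -465) = Mul(11, -465) = -5115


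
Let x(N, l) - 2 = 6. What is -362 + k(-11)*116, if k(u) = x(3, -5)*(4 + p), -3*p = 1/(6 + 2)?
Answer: 9934/3 ≈ 3311.3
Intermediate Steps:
p = -1/24 (p = -1/(3*(6 + 2)) = -1/3/8 = -1/3*1/8 = -1/24 ≈ -0.041667)
x(N, l) = 8 (x(N, l) = 2 + 6 = 8)
k(u) = 95/3 (k(u) = 8*(4 - 1/24) = 8*(95/24) = 95/3)
-362 + k(-11)*116 = -362 + (95/3)*116 = -362 + 11020/3 = 9934/3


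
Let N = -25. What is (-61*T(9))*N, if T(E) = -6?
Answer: -9150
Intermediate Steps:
(-61*T(9))*N = -61*(-6)*(-25) = 366*(-25) = -9150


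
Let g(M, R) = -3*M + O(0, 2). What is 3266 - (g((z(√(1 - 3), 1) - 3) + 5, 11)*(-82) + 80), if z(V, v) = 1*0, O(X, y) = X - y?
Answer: 2530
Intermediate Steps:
z(V, v) = 0
g(M, R) = -2 - 3*M (g(M, R) = -3*M + (0 - 1*2) = -3*M + (0 - 2) = -3*M - 2 = -2 - 3*M)
3266 - (g((z(√(1 - 3), 1) - 3) + 5, 11)*(-82) + 80) = 3266 - ((-2 - 3*((0 - 3) + 5))*(-82) + 80) = 3266 - ((-2 - 3*(-3 + 5))*(-82) + 80) = 3266 - ((-2 - 3*2)*(-82) + 80) = 3266 - ((-2 - 6)*(-82) + 80) = 3266 - (-8*(-82) + 80) = 3266 - (656 + 80) = 3266 - 1*736 = 3266 - 736 = 2530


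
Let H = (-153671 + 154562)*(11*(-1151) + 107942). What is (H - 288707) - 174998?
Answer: 84431666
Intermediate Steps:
H = 84895371 (H = 891*(-12661 + 107942) = 891*95281 = 84895371)
(H - 288707) - 174998 = (84895371 - 288707) - 174998 = 84606664 - 174998 = 84431666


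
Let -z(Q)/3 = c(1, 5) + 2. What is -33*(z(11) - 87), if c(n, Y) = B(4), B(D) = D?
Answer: 3465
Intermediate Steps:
c(n, Y) = 4
z(Q) = -18 (z(Q) = -3*(4 + 2) = -3*6 = -18)
-33*(z(11) - 87) = -33*(-18 - 87) = -33*(-105) = 3465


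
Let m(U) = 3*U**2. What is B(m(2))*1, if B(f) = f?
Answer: 12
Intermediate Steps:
B(m(2))*1 = (3*2**2)*1 = (3*4)*1 = 12*1 = 12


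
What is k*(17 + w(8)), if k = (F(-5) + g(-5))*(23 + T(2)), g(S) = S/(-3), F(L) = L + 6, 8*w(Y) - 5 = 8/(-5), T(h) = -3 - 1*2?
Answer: 4182/5 ≈ 836.40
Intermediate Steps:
T(h) = -5 (T(h) = -3 - 2 = -5)
w(Y) = 17/40 (w(Y) = 5/8 + (8/(-5))/8 = 5/8 + (8*(-⅕))/8 = 5/8 + (⅛)*(-8/5) = 5/8 - ⅕ = 17/40)
F(L) = 6 + L
g(S) = -S/3 (g(S) = S*(-⅓) = -S/3)
k = 48 (k = ((6 - 5) - ⅓*(-5))*(23 - 5) = (1 + 5/3)*18 = (8/3)*18 = 48)
k*(17 + w(8)) = 48*(17 + 17/40) = 48*(697/40) = 4182/5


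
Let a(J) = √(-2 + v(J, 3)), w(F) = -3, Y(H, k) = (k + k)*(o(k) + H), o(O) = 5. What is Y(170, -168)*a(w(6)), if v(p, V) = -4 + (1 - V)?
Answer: -117600*I*√2 ≈ -1.6631e+5*I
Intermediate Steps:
v(p, V) = -3 - V
Y(H, k) = 2*k*(5 + H) (Y(H, k) = (k + k)*(5 + H) = (2*k)*(5 + H) = 2*k*(5 + H))
a(J) = 2*I*√2 (a(J) = √(-2 + (-3 - 1*3)) = √(-2 + (-3 - 3)) = √(-2 - 6) = √(-8) = 2*I*√2)
Y(170, -168)*a(w(6)) = (2*(-168)*(5 + 170))*(2*I*√2) = (2*(-168)*175)*(2*I*√2) = -117600*I*√2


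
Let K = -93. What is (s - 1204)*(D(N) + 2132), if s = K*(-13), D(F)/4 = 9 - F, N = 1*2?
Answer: 10800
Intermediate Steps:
N = 2
D(F) = 36 - 4*F (D(F) = 4*(9 - F) = 36 - 4*F)
s = 1209 (s = -93*(-13) = 1209)
(s - 1204)*(D(N) + 2132) = (1209 - 1204)*((36 - 4*2) + 2132) = 5*((36 - 8) + 2132) = 5*(28 + 2132) = 5*2160 = 10800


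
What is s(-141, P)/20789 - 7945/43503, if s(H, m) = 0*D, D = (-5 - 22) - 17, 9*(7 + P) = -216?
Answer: -7945/43503 ≈ -0.18263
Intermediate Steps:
P = -31 (P = -7 + (1/9)*(-216) = -7 - 24 = -31)
D = -44 (D = -27 - 17 = -44)
s(H, m) = 0 (s(H, m) = 0*(-44) = 0)
s(-141, P)/20789 - 7945/43503 = 0/20789 - 7945/43503 = 0*(1/20789) - 7945*1/43503 = 0 - 7945/43503 = -7945/43503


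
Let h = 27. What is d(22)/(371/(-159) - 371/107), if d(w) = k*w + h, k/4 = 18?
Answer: -517131/1862 ≈ -277.73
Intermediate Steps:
k = 72 (k = 4*18 = 72)
d(w) = 27 + 72*w (d(w) = 72*w + 27 = 27 + 72*w)
d(22)/(371/(-159) - 371/107) = (27 + 72*22)/(371/(-159) - 371/107) = (27 + 1584)/(371*(-1/159) - 371*1/107) = 1611/(-7/3 - 371/107) = 1611/(-1862/321) = 1611*(-321/1862) = -517131/1862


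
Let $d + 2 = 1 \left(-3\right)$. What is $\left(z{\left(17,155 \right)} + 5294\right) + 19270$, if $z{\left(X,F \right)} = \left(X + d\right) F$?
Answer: $26424$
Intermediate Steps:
$d = -5$ ($d = -2 + 1 \left(-3\right) = -2 - 3 = -5$)
$z{\left(X,F \right)} = F \left(-5 + X\right)$ ($z{\left(X,F \right)} = \left(X - 5\right) F = \left(-5 + X\right) F = F \left(-5 + X\right)$)
$\left(z{\left(17,155 \right)} + 5294\right) + 19270 = \left(155 \left(-5 + 17\right) + 5294\right) + 19270 = \left(155 \cdot 12 + 5294\right) + 19270 = \left(1860 + 5294\right) + 19270 = 7154 + 19270 = 26424$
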